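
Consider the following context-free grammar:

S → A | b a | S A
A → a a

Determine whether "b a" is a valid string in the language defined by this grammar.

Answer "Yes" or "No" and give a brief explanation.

Yes - a valid derivation exists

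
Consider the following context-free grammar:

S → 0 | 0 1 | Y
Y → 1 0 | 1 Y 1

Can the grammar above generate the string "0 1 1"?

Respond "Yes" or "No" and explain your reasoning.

No - no valid derivation exists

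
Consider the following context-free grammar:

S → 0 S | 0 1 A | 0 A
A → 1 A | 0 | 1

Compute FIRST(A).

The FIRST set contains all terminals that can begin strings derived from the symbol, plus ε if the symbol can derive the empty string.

We compute FIRST(A) using the standard algorithm.
FIRST(A) = {0, 1}
FIRST(S) = {0}
Therefore, FIRST(A) = {0, 1}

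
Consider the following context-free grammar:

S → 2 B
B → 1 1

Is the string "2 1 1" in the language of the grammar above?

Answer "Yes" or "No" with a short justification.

Yes - a valid derivation exists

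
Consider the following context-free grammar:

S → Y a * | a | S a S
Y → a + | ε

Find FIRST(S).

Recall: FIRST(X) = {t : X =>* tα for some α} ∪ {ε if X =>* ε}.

We compute FIRST(S) using the standard algorithm.
FIRST(S) = {a}
FIRST(Y) = {a, ε}
Therefore, FIRST(S) = {a}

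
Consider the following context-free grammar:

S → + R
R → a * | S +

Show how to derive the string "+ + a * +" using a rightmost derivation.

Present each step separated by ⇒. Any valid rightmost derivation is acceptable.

S ⇒ + R ⇒ + S + ⇒ + + R + ⇒ + + a * +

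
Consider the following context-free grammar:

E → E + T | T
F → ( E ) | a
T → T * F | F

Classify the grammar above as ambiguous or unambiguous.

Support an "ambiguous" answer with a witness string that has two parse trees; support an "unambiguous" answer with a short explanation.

Unambiguous - every string in the language has a unique parse tree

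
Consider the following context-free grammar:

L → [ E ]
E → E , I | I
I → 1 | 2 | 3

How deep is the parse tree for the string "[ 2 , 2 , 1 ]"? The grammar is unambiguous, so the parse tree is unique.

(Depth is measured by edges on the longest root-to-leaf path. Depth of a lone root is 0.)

5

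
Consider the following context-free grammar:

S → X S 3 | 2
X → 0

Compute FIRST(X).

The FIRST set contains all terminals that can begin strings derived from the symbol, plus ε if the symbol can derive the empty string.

We compute FIRST(X) using the standard algorithm.
FIRST(S) = {0, 2}
FIRST(X) = {0}
Therefore, FIRST(X) = {0}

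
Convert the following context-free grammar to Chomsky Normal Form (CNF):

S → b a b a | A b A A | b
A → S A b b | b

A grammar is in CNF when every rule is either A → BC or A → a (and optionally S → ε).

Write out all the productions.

TB → b; TA → a; S → b; A → b; S → TB X0; X0 → TA X1; X1 → TB TA; S → A X2; X2 → TB X3; X3 → A A; A → S X4; X4 → A X5; X5 → TB TB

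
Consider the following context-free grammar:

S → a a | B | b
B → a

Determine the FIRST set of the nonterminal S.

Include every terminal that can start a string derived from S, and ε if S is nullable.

We compute FIRST(S) using the standard algorithm.
FIRST(B) = {a}
FIRST(S) = {a, b}
Therefore, FIRST(S) = {a, b}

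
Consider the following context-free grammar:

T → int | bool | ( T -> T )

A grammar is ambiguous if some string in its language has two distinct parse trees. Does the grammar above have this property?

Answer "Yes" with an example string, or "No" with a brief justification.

No - the grammar is unambiguous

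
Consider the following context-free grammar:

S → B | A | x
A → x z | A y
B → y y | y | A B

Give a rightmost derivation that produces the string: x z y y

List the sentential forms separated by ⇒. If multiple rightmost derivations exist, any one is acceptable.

S ⇒ B ⇒ A B ⇒ A y y ⇒ x z y y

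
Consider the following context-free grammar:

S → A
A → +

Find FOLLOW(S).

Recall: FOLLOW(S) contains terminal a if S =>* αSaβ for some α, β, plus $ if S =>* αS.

We compute FOLLOW(S) using the standard algorithm.
FOLLOW(S) starts with {$}.
FIRST(A) = {+}
FIRST(S) = {+}
FOLLOW(A) = {$}
FOLLOW(S) = {$}
Therefore, FOLLOW(S) = {$}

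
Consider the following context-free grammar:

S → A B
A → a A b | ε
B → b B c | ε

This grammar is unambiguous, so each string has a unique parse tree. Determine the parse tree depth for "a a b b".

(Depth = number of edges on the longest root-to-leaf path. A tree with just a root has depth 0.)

4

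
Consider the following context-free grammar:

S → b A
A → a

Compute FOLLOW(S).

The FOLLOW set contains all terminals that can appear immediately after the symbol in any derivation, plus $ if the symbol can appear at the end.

We compute FOLLOW(S) using the standard algorithm.
FOLLOW(S) starts with {$}.
FIRST(A) = {a}
FIRST(S) = {b}
FOLLOW(A) = {$}
FOLLOW(S) = {$}
Therefore, FOLLOW(S) = {$}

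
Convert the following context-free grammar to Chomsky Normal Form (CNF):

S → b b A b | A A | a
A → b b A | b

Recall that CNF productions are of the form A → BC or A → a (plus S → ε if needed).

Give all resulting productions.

TB → b; S → a; A → b; S → TB X0; X0 → TB X1; X1 → A TB; S → A A; A → TB X2; X2 → TB A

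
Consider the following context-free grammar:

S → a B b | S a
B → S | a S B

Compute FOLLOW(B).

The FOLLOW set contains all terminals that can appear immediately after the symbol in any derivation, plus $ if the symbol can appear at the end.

We compute FOLLOW(B) using the standard algorithm.
FOLLOW(S) starts with {$}.
FIRST(B) = {a}
FIRST(S) = {a}
FOLLOW(B) = {b}
FOLLOW(S) = {$, a, b}
Therefore, FOLLOW(B) = {b}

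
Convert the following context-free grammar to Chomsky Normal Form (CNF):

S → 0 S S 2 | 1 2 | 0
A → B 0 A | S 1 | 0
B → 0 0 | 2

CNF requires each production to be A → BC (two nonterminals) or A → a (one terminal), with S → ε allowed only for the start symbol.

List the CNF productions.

T0 → 0; T2 → 2; T1 → 1; S → 0; A → 0; B → 2; S → T0 X0; X0 → S X1; X1 → S T2; S → T1 T2; A → B X2; X2 → T0 A; A → S T1; B → T0 T0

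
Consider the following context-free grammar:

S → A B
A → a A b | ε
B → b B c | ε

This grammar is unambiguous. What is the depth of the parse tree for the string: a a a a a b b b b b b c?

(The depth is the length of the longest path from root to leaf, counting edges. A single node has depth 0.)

7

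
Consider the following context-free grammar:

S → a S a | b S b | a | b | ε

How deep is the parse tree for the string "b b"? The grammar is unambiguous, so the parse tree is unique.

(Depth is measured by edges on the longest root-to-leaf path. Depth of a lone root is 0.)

2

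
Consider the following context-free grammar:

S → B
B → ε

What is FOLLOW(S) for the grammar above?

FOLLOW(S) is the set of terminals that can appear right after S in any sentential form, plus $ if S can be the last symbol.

We compute FOLLOW(S) using the standard algorithm.
FOLLOW(S) starts with {$}.
FIRST(B) = {ε}
FIRST(S) = {ε}
FOLLOW(B) = {$}
FOLLOW(S) = {$}
Therefore, FOLLOW(S) = {$}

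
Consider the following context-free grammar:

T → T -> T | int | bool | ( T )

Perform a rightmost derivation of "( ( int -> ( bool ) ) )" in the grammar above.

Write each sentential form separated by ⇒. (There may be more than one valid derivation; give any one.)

T ⇒ ( T ) ⇒ ( ( T ) ) ⇒ ( ( T -> T ) ) ⇒ ( ( T -> ( T ) ) ) ⇒ ( ( T -> ( bool ) ) ) ⇒ ( ( int -> ( bool ) ) )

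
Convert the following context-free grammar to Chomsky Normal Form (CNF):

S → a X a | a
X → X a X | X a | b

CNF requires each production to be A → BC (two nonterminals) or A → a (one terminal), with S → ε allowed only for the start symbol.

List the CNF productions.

TA → a; S → a; X → b; S → TA X0; X0 → X TA; X → X X1; X1 → TA X; X → X TA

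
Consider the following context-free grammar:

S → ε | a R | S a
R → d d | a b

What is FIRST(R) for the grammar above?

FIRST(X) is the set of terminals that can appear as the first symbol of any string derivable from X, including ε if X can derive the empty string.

We compute FIRST(R) using the standard algorithm.
FIRST(R) = {a, d}
FIRST(S) = {a, ε}
Therefore, FIRST(R) = {a, d}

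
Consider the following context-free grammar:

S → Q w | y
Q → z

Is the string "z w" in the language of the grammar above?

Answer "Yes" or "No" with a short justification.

Yes - a valid derivation exists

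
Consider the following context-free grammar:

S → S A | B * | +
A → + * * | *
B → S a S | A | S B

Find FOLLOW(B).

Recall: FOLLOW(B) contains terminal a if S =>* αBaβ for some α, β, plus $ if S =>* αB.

We compute FOLLOW(B) using the standard algorithm.
FOLLOW(S) starts with {$}.
FIRST(A) = {*, +}
FIRST(B) = {*, +}
FIRST(S) = {*, +}
FOLLOW(A) = {$, *, +, a}
FOLLOW(B) = {*}
FOLLOW(S) = {$, *, +, a}
Therefore, FOLLOW(B) = {*}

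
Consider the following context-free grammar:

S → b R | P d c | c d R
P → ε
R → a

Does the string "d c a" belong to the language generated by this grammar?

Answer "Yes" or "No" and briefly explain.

No - no valid derivation exists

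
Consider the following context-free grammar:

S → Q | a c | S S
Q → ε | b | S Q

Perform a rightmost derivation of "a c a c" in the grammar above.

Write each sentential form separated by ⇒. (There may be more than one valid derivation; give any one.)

S ⇒ S S ⇒ S a c ⇒ a c a c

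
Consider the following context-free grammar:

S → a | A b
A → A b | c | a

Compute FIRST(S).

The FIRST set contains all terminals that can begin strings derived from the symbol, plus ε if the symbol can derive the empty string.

We compute FIRST(S) using the standard algorithm.
FIRST(A) = {a, c}
FIRST(S) = {a, c}
Therefore, FIRST(S) = {a, c}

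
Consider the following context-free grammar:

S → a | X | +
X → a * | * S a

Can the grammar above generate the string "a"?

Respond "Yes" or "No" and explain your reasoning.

Yes - a valid derivation exists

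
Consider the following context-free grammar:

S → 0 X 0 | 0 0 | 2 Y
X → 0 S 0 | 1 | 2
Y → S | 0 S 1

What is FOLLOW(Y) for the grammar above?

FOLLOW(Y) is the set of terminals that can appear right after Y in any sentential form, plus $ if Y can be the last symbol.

We compute FOLLOW(Y) using the standard algorithm.
FOLLOW(S) starts with {$}.
FIRST(S) = {0, 2}
FIRST(X) = {0, 1, 2}
FIRST(Y) = {0, 2}
FOLLOW(S) = {$, 0, 1}
FOLLOW(X) = {0}
FOLLOW(Y) = {$, 0, 1}
Therefore, FOLLOW(Y) = {$, 0, 1}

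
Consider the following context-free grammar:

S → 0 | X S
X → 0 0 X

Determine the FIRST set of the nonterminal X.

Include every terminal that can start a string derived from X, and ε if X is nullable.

We compute FIRST(X) using the standard algorithm.
FIRST(S) = {0}
FIRST(X) = {0}
Therefore, FIRST(X) = {0}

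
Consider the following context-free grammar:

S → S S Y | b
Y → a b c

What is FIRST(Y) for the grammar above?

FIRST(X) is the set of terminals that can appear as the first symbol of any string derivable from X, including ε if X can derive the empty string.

We compute FIRST(Y) using the standard algorithm.
FIRST(S) = {b}
FIRST(Y) = {a}
Therefore, FIRST(Y) = {a}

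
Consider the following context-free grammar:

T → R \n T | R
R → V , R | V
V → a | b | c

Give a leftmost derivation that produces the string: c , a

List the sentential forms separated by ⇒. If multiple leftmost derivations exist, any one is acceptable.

T ⇒ R ⇒ V , R ⇒ c , R ⇒ c , V ⇒ c , a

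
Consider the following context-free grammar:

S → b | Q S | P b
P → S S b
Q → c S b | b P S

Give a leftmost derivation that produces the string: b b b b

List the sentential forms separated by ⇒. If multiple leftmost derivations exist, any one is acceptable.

S ⇒ P b ⇒ S S b b ⇒ b S b b ⇒ b b b b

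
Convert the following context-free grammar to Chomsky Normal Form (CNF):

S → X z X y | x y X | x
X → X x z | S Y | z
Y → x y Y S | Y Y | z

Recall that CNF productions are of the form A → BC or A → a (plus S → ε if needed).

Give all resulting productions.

TZ → z; TY → y; TX → x; S → x; X → z; Y → z; S → X X0; X0 → TZ X1; X1 → X TY; S → TX X2; X2 → TY X; X → X X3; X3 → TX TZ; X → S Y; Y → TX X4; X4 → TY X5; X5 → Y S; Y → Y Y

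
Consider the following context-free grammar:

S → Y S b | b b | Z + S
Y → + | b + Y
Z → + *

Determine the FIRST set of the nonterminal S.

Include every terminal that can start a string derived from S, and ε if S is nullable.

We compute FIRST(S) using the standard algorithm.
FIRST(S) = {+, b}
FIRST(Y) = {+, b}
FIRST(Z) = {+}
Therefore, FIRST(S) = {+, b}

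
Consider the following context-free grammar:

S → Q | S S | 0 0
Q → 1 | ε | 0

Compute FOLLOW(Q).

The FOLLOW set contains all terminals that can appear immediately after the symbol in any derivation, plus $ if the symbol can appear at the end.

We compute FOLLOW(Q) using the standard algorithm.
FOLLOW(S) starts with {$}.
FIRST(Q) = {0, 1, ε}
FIRST(S) = {0, 1, ε}
FOLLOW(Q) = {$, 0, 1}
FOLLOW(S) = {$, 0, 1}
Therefore, FOLLOW(Q) = {$, 0, 1}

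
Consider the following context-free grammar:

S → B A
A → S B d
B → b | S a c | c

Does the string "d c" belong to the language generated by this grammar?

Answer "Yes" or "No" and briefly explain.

No - no valid derivation exists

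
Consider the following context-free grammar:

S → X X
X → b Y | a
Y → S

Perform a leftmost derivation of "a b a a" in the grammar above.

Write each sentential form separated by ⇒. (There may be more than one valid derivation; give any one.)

S ⇒ X X ⇒ a X ⇒ a b Y ⇒ a b S ⇒ a b X X ⇒ a b a X ⇒ a b a a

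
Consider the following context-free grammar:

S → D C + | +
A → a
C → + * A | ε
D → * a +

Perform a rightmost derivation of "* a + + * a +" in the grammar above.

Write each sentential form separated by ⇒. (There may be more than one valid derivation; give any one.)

S ⇒ D C + ⇒ D + * A + ⇒ D + * a + ⇒ * a + + * a +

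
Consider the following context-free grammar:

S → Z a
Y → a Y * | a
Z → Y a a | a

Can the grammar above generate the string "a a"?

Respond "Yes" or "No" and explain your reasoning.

Yes - a valid derivation exists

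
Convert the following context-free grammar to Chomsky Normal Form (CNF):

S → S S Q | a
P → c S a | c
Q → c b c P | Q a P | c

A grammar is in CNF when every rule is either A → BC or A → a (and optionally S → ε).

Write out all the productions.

S → a; TC → c; TA → a; P → c; TB → b; Q → c; S → S X0; X0 → S Q; P → TC X1; X1 → S TA; Q → TC X2; X2 → TB X3; X3 → TC P; Q → Q X4; X4 → TA P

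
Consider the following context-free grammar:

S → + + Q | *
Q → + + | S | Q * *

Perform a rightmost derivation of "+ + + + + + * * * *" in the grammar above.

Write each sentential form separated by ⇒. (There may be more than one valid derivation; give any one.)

S ⇒ + + Q ⇒ + + S ⇒ + + + + Q ⇒ + + + + Q * * ⇒ + + + + Q * * * * ⇒ + + + + + + * * * *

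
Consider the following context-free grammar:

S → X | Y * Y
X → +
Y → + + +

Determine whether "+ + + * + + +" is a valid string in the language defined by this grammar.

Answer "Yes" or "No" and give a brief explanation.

Yes - a valid derivation exists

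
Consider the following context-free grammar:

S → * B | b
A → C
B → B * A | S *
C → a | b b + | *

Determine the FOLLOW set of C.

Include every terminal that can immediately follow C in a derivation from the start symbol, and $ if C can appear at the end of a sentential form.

We compute FOLLOW(C) using the standard algorithm.
FOLLOW(S) starts with {$}.
FIRST(A) = {*, a, b}
FIRST(B) = {*, b}
FIRST(C) = {*, a, b}
FIRST(S) = {*, b}
FOLLOW(A) = {$, *}
FOLLOW(B) = {$, *}
FOLLOW(C) = {$, *}
FOLLOW(S) = {$, *}
Therefore, FOLLOW(C) = {$, *}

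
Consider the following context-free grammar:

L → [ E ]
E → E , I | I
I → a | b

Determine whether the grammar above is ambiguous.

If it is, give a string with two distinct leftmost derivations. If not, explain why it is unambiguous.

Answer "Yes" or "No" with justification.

No - the grammar is unambiguous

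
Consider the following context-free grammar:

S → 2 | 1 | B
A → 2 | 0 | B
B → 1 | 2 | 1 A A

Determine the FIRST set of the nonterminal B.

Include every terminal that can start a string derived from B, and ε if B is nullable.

We compute FIRST(B) using the standard algorithm.
FIRST(A) = {0, 1, 2}
FIRST(B) = {1, 2}
FIRST(S) = {1, 2}
Therefore, FIRST(B) = {1, 2}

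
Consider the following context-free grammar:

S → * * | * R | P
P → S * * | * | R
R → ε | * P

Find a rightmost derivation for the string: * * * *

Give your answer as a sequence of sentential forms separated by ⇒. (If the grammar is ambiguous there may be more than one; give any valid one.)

S ⇒ P ⇒ S * * ⇒ * * * *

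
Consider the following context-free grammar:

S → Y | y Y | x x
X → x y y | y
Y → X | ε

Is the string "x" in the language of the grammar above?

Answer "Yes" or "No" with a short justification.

No - no valid derivation exists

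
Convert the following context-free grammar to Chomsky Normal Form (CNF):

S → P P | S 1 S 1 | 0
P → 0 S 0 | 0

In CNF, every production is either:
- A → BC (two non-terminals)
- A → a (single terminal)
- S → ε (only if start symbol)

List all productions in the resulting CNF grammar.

T1 → 1; S → 0; T0 → 0; P → 0; S → P P; S → S X0; X0 → T1 X1; X1 → S T1; P → T0 X2; X2 → S T0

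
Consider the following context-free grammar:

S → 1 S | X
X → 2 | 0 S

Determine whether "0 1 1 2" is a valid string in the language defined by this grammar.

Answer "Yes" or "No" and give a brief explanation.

Yes - a valid derivation exists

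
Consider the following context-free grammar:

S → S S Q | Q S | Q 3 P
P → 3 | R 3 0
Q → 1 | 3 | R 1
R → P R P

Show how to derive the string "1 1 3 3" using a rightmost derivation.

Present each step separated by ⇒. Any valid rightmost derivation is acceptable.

S ⇒ Q S ⇒ Q Q 3 P ⇒ Q Q 3 3 ⇒ Q 1 3 3 ⇒ 1 1 3 3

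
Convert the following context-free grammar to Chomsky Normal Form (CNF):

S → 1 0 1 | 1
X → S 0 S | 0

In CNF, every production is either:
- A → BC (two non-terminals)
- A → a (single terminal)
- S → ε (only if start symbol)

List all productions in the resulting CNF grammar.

T1 → 1; T0 → 0; S → 1; X → 0; S → T1 X0; X0 → T0 T1; X → S X1; X1 → T0 S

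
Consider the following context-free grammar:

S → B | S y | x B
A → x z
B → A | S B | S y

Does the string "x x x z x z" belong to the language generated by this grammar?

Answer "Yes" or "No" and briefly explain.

Yes - a valid derivation exists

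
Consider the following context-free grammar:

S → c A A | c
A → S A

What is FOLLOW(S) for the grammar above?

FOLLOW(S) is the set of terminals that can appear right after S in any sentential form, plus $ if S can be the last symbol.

We compute FOLLOW(S) using the standard algorithm.
FOLLOW(S) starts with {$}.
FIRST(A) = {c}
FIRST(S) = {c}
FOLLOW(A) = {$, c}
FOLLOW(S) = {$, c}
Therefore, FOLLOW(S) = {$, c}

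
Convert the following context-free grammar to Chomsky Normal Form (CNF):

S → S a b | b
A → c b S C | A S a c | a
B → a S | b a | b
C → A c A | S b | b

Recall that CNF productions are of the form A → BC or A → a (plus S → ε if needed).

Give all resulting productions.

TA → a; TB → b; S → b; TC → c; A → a; B → b; C → b; S → S X0; X0 → TA TB; A → TC X1; X1 → TB X2; X2 → S C; A → A X3; X3 → S X4; X4 → TA TC; B → TA S; B → TB TA; C → A X5; X5 → TC A; C → S TB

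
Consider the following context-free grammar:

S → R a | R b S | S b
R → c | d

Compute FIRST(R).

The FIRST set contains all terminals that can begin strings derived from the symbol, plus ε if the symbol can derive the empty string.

We compute FIRST(R) using the standard algorithm.
FIRST(R) = {c, d}
FIRST(S) = {c, d}
Therefore, FIRST(R) = {c, d}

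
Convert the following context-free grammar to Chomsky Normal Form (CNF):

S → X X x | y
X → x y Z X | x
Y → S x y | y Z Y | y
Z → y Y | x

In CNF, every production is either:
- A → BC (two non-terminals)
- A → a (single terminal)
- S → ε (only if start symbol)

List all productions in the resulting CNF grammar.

TX → x; S → y; TY → y; X → x; Y → y; Z → x; S → X X0; X0 → X TX; X → TX X1; X1 → TY X2; X2 → Z X; Y → S X3; X3 → TX TY; Y → TY X4; X4 → Z Y; Z → TY Y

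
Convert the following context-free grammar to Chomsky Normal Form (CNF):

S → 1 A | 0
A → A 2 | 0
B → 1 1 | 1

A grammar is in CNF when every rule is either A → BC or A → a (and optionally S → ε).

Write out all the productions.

T1 → 1; S → 0; T2 → 2; A → 0; B → 1; S → T1 A; A → A T2; B → T1 T1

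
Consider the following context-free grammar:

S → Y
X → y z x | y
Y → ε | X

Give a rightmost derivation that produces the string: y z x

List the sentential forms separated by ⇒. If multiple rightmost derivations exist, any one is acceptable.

S ⇒ Y ⇒ X ⇒ y z x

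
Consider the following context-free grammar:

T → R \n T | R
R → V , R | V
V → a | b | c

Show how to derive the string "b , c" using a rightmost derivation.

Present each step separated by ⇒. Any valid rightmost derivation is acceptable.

T ⇒ R ⇒ V , R ⇒ V , V ⇒ V , c ⇒ b , c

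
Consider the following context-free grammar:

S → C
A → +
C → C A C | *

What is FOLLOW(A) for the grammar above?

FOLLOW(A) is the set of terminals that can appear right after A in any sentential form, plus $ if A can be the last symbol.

We compute FOLLOW(A) using the standard algorithm.
FOLLOW(S) starts with {$}.
FIRST(A) = {+}
FIRST(C) = {*}
FIRST(S) = {*}
FOLLOW(A) = {*}
FOLLOW(C) = {$, +}
FOLLOW(S) = {$}
Therefore, FOLLOW(A) = {*}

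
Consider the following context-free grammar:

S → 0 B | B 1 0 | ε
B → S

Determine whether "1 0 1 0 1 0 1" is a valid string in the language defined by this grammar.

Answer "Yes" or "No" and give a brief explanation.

No - no valid derivation exists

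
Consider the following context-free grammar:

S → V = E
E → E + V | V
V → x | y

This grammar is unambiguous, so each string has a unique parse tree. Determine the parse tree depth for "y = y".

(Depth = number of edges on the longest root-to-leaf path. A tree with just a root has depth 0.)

3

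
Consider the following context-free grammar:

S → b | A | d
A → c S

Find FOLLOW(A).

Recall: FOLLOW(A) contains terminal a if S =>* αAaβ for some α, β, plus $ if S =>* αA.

We compute FOLLOW(A) using the standard algorithm.
FOLLOW(S) starts with {$}.
FIRST(A) = {c}
FIRST(S) = {b, c, d}
FOLLOW(A) = {$}
FOLLOW(S) = {$}
Therefore, FOLLOW(A) = {$}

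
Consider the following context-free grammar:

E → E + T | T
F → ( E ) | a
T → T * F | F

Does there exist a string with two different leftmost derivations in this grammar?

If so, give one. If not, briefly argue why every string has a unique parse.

No - every string in the language has a unique leftmost derivation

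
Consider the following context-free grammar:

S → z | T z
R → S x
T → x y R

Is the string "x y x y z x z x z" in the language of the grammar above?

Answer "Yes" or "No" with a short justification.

Yes - a valid derivation exists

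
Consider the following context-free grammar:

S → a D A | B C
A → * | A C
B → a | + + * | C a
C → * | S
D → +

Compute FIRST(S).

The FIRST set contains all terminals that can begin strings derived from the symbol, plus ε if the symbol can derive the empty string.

We compute FIRST(S) using the standard algorithm.
FIRST(A) = {*}
FIRST(B) = {*, +, a}
FIRST(C) = {*, +, a}
FIRST(D) = {+}
FIRST(S) = {*, +, a}
Therefore, FIRST(S) = {*, +, a}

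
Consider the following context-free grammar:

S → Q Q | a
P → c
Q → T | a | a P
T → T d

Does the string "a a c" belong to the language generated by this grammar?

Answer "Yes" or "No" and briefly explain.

Yes - a valid derivation exists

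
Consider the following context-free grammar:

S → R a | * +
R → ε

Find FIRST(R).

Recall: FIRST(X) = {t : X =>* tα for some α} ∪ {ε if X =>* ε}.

We compute FIRST(R) using the standard algorithm.
FIRST(R) = {ε}
FIRST(S) = {*, a}
Therefore, FIRST(R) = {ε}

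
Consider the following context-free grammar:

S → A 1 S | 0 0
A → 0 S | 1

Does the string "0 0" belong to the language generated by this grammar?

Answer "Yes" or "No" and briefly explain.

Yes - a valid derivation exists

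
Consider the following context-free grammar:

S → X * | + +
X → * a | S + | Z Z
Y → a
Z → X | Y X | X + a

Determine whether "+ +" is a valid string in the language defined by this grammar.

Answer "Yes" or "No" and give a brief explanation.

Yes - a valid derivation exists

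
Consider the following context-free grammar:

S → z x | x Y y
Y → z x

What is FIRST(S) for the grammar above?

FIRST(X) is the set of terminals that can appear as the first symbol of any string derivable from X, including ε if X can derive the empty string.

We compute FIRST(S) using the standard algorithm.
FIRST(S) = {x, z}
FIRST(Y) = {z}
Therefore, FIRST(S) = {x, z}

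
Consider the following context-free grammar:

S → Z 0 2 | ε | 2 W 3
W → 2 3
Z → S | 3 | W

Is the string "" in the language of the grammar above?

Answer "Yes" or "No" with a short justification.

Yes - a valid derivation exists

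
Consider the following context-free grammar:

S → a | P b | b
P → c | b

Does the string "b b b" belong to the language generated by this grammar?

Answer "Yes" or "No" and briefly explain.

No - no valid derivation exists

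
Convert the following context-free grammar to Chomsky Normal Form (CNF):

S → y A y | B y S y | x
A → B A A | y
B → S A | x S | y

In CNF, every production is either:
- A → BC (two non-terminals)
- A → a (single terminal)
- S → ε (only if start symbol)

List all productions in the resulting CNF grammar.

TY → y; S → x; A → y; TX → x; B → y; S → TY X0; X0 → A TY; S → B X1; X1 → TY X2; X2 → S TY; A → B X3; X3 → A A; B → S A; B → TX S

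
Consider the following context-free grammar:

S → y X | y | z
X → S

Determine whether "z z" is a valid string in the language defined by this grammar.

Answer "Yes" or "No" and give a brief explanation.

No - no valid derivation exists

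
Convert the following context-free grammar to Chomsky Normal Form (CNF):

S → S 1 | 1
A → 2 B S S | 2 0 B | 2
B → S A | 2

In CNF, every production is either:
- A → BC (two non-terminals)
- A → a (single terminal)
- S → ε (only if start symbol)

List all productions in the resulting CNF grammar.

T1 → 1; S → 1; T2 → 2; T0 → 0; A → 2; B → 2; S → S T1; A → T2 X0; X0 → B X1; X1 → S S; A → T2 X2; X2 → T0 B; B → S A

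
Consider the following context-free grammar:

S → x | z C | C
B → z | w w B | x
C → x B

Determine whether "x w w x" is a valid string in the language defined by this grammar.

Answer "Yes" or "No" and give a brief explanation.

Yes - a valid derivation exists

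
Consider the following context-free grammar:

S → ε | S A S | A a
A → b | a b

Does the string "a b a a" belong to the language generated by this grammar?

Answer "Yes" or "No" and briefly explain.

No - no valid derivation exists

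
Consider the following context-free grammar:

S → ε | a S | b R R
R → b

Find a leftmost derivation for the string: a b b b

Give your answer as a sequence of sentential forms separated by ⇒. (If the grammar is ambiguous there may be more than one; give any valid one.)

S ⇒ a S ⇒ a b R R ⇒ a b b R ⇒ a b b b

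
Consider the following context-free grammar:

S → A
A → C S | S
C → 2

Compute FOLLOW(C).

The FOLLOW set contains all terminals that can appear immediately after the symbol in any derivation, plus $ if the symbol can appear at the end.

We compute FOLLOW(C) using the standard algorithm.
FOLLOW(S) starts with {$}.
FIRST(A) = {2}
FIRST(C) = {2}
FIRST(S) = {2}
FOLLOW(A) = {$}
FOLLOW(C) = {2}
FOLLOW(S) = {$}
Therefore, FOLLOW(C) = {2}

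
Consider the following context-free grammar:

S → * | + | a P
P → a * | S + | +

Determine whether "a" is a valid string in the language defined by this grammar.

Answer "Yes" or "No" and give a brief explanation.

No - no valid derivation exists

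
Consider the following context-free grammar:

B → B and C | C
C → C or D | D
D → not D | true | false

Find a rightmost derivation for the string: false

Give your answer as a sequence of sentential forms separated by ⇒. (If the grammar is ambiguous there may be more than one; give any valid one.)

B ⇒ C ⇒ D ⇒ false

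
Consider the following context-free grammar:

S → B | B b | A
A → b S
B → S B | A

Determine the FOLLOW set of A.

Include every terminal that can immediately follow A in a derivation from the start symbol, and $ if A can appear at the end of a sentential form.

We compute FOLLOW(A) using the standard algorithm.
FOLLOW(S) starts with {$}.
FIRST(A) = {b}
FIRST(B) = {b}
FIRST(S) = {b}
FOLLOW(A) = {$, b}
FOLLOW(B) = {$, b}
FOLLOW(S) = {$, b}
Therefore, FOLLOW(A) = {$, b}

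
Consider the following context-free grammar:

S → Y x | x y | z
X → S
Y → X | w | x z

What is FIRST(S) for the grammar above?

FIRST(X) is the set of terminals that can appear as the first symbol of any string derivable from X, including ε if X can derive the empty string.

We compute FIRST(S) using the standard algorithm.
FIRST(S) = {w, x, z}
FIRST(X) = {w, x, z}
FIRST(Y) = {w, x, z}
Therefore, FIRST(S) = {w, x, z}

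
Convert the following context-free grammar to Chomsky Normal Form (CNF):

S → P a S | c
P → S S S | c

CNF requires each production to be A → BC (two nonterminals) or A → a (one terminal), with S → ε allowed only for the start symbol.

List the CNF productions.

TA → a; S → c; P → c; S → P X0; X0 → TA S; P → S X1; X1 → S S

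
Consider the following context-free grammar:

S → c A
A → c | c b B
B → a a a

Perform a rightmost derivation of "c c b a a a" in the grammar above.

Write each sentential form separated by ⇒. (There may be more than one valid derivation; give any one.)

S ⇒ c A ⇒ c c b B ⇒ c c b a a a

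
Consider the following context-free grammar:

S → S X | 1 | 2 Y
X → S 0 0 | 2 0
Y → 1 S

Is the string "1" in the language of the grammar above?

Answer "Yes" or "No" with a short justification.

Yes - a valid derivation exists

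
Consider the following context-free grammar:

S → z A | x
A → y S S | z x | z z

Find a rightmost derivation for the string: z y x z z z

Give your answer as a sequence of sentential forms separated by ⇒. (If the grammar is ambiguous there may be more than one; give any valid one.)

S ⇒ z A ⇒ z y S S ⇒ z y S z A ⇒ z y S z z z ⇒ z y x z z z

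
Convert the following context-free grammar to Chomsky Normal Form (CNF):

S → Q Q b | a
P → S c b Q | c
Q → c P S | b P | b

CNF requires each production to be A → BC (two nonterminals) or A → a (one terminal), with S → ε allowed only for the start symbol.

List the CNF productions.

TB → b; S → a; TC → c; P → c; Q → b; S → Q X0; X0 → Q TB; P → S X1; X1 → TC X2; X2 → TB Q; Q → TC X3; X3 → P S; Q → TB P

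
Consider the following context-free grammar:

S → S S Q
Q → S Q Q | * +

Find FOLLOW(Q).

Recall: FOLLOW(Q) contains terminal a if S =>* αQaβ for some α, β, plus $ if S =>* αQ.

We compute FOLLOW(Q) using the standard algorithm.
FOLLOW(S) starts with {$}.
FIRST(Q) = {*}
FIRST(S) = {}
FOLLOW(Q) = {$, *}
FOLLOW(S) = {$, *}
Therefore, FOLLOW(Q) = {$, *}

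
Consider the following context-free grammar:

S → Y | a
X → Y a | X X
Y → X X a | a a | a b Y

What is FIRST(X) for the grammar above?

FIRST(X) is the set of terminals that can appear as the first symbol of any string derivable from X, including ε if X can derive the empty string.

We compute FIRST(X) using the standard algorithm.
FIRST(S) = {a}
FIRST(X) = {a}
FIRST(Y) = {a}
Therefore, FIRST(X) = {a}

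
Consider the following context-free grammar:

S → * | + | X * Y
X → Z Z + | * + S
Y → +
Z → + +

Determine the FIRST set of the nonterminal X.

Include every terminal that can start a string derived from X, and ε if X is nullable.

We compute FIRST(X) using the standard algorithm.
FIRST(S) = {*, +}
FIRST(X) = {*, +}
FIRST(Y) = {+}
FIRST(Z) = {+}
Therefore, FIRST(X) = {*, +}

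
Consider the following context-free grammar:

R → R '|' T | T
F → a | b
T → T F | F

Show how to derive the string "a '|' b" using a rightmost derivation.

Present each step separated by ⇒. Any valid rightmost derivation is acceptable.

R ⇒ R '|' T ⇒ R '|' F ⇒ R '|' b ⇒ T '|' b ⇒ F '|' b ⇒ a '|' b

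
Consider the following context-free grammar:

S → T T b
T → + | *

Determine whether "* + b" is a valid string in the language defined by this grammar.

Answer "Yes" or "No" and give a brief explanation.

Yes - a valid derivation exists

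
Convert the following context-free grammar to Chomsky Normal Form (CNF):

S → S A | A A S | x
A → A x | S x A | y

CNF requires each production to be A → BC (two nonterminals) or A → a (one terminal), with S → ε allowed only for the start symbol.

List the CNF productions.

S → x; TX → x; A → y; S → S A; S → A X0; X0 → A S; A → A TX; A → S X1; X1 → TX A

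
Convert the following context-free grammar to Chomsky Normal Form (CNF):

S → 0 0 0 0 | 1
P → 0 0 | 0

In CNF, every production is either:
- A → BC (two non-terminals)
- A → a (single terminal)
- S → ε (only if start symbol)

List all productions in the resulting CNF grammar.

T0 → 0; S → 1; P → 0; S → T0 X0; X0 → T0 X1; X1 → T0 T0; P → T0 T0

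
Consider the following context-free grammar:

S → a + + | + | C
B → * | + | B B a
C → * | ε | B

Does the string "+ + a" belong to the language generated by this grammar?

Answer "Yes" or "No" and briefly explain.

Yes - a valid derivation exists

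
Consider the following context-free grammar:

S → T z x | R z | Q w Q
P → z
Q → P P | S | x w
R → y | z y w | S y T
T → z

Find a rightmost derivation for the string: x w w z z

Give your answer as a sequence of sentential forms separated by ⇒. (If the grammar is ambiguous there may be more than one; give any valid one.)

S ⇒ Q w Q ⇒ Q w P P ⇒ Q w P z ⇒ Q w z z ⇒ x w w z z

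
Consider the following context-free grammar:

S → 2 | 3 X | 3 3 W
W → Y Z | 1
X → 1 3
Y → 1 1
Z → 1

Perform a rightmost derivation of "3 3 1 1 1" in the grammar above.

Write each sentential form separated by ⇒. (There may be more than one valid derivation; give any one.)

S ⇒ 3 3 W ⇒ 3 3 Y Z ⇒ 3 3 Y 1 ⇒ 3 3 1 1 1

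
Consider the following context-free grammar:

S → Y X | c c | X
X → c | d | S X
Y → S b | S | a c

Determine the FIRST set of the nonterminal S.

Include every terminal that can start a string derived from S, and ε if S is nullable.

We compute FIRST(S) using the standard algorithm.
FIRST(S) = {a, c, d}
FIRST(X) = {a, c, d}
FIRST(Y) = {a, c, d}
Therefore, FIRST(S) = {a, c, d}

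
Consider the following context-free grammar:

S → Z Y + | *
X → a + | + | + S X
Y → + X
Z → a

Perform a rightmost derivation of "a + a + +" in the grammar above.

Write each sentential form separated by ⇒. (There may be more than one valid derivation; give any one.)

S ⇒ Z Y + ⇒ Z + X + ⇒ Z + a + + ⇒ a + a + +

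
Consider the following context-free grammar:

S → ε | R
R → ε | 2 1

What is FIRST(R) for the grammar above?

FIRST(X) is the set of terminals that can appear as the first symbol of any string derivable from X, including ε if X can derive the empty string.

We compute FIRST(R) using the standard algorithm.
FIRST(R) = {2, ε}
FIRST(S) = {2, ε}
Therefore, FIRST(R) = {2, ε}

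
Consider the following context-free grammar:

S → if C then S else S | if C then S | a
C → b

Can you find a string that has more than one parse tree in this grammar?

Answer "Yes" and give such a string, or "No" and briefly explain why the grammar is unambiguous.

Yes - the string 'if b then if b then if b then a else a else a' has two distinct parse trees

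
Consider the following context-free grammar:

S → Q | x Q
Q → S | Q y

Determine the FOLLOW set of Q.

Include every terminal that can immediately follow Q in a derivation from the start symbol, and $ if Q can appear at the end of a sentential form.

We compute FOLLOW(Q) using the standard algorithm.
FOLLOW(S) starts with {$}.
FIRST(Q) = {x}
FIRST(S) = {x}
FOLLOW(Q) = {$, y}
FOLLOW(S) = {$, y}
Therefore, FOLLOW(Q) = {$, y}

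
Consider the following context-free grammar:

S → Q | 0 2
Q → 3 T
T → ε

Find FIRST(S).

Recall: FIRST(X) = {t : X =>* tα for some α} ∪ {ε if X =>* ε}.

We compute FIRST(S) using the standard algorithm.
FIRST(Q) = {3}
FIRST(S) = {0, 3}
FIRST(T) = {ε}
Therefore, FIRST(S) = {0, 3}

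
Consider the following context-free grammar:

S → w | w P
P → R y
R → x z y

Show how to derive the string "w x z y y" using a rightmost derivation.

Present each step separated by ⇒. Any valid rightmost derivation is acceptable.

S ⇒ w P ⇒ w R y ⇒ w x z y y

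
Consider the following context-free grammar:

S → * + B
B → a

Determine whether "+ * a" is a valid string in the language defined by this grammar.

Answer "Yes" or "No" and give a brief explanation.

No - no valid derivation exists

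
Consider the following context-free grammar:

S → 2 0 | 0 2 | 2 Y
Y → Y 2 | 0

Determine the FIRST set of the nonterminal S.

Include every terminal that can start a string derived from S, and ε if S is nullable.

We compute FIRST(S) using the standard algorithm.
FIRST(S) = {0, 2}
FIRST(Y) = {0}
Therefore, FIRST(S) = {0, 2}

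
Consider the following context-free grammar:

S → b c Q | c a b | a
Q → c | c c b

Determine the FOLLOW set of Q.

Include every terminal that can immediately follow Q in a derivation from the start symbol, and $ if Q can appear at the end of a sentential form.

We compute FOLLOW(Q) using the standard algorithm.
FOLLOW(S) starts with {$}.
FIRST(Q) = {c}
FIRST(S) = {a, b, c}
FOLLOW(Q) = {$}
FOLLOW(S) = {$}
Therefore, FOLLOW(Q) = {$}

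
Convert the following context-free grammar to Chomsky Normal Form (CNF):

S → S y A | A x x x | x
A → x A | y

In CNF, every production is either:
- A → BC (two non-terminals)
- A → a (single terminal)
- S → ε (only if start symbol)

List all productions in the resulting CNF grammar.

TY → y; TX → x; S → x; A → y; S → S X0; X0 → TY A; S → A X1; X1 → TX X2; X2 → TX TX; A → TX A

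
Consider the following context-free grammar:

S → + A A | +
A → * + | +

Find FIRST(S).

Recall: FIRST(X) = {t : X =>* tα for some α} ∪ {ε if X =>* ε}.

We compute FIRST(S) using the standard algorithm.
FIRST(A) = {*, +}
FIRST(S) = {+}
Therefore, FIRST(S) = {+}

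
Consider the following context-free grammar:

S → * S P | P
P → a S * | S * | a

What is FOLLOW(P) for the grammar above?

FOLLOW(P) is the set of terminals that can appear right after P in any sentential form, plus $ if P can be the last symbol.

We compute FOLLOW(P) using the standard algorithm.
FOLLOW(S) starts with {$}.
FIRST(P) = {*, a}
FIRST(S) = {*, a}
FOLLOW(P) = {$, *, a}
FOLLOW(S) = {$, *, a}
Therefore, FOLLOW(P) = {$, *, a}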